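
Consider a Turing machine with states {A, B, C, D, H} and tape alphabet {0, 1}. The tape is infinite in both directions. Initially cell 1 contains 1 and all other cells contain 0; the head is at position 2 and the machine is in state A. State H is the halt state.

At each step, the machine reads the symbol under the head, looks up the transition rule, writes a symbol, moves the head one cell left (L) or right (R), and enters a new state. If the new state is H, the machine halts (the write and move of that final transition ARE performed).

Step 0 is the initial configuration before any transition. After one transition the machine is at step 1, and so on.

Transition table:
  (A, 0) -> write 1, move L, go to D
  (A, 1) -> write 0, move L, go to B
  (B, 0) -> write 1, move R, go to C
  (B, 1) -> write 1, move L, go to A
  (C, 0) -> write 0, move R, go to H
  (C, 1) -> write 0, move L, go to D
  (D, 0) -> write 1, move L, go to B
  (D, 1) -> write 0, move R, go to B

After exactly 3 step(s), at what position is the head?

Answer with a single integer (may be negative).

Answer: 1

Derivation:
Step 1: in state A at pos 2, read 0 -> (A,0)->write 1,move L,goto D. Now: state=D, head=1, tape[0..3]=0110 (head:  ^)
Step 2: in state D at pos 1, read 1 -> (D,1)->write 0,move R,goto B. Now: state=B, head=2, tape[0..3]=0010 (head:   ^)
Step 3: in state B at pos 2, read 1 -> (B,1)->write 1,move L,goto A. Now: state=A, head=1, tape[0..3]=0010 (head:  ^)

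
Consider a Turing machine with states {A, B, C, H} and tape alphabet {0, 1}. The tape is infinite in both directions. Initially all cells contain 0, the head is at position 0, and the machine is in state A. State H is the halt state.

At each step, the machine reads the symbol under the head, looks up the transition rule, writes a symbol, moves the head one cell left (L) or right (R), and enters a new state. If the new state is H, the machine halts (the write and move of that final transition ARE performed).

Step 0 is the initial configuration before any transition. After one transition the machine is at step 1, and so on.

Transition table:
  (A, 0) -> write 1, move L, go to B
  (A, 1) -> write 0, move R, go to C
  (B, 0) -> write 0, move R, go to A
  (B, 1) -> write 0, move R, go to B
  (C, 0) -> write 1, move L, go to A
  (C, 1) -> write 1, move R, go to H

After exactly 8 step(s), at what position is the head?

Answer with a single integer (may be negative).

Answer: 2

Derivation:
Step 1: in state A at pos 0, read 0 -> (A,0)->write 1,move L,goto B. Now: state=B, head=-1, tape[-2..1]=0010 (head:  ^)
Step 2: in state B at pos -1, read 0 -> (B,0)->write 0,move R,goto A. Now: state=A, head=0, tape[-2..1]=0010 (head:   ^)
Step 3: in state A at pos 0, read 1 -> (A,1)->write 0,move R,goto C. Now: state=C, head=1, tape[-2..2]=00000 (head:    ^)
Step 4: in state C at pos 1, read 0 -> (C,0)->write 1,move L,goto A. Now: state=A, head=0, tape[-2..2]=00010 (head:   ^)
Step 5: in state A at pos 0, read 0 -> (A,0)->write 1,move L,goto B. Now: state=B, head=-1, tape[-2..2]=00110 (head:  ^)
Step 6: in state B at pos -1, read 0 -> (B,0)->write 0,move R,goto A. Now: state=A, head=0, tape[-2..2]=00110 (head:   ^)
Step 7: in state A at pos 0, read 1 -> (A,1)->write 0,move R,goto C. Now: state=C, head=1, tape[-2..2]=00010 (head:    ^)
Step 8: in state C at pos 1, read 1 -> (C,1)->write 1,move R,goto H. Now: state=H, head=2, tape[-2..3]=000100 (head:     ^)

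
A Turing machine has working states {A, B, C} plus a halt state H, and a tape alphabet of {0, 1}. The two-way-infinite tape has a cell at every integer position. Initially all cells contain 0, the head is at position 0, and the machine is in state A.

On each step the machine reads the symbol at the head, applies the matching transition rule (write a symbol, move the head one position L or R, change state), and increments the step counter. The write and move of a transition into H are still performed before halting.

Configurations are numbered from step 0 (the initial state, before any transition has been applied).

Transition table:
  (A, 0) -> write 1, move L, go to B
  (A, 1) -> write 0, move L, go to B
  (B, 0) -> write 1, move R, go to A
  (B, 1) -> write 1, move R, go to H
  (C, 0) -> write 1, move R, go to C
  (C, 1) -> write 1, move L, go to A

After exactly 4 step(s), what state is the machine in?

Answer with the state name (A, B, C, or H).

Step 1: in state A at pos 0, read 0 -> (A,0)->write 1,move L,goto B. Now: state=B, head=-1, tape[-2..1]=0010 (head:  ^)
Step 2: in state B at pos -1, read 0 -> (B,0)->write 1,move R,goto A. Now: state=A, head=0, tape[-2..1]=0110 (head:   ^)
Step 3: in state A at pos 0, read 1 -> (A,1)->write 0,move L,goto B. Now: state=B, head=-1, tape[-2..1]=0100 (head:  ^)
Step 4: in state B at pos -1, read 1 -> (B,1)->write 1,move R,goto H. Now: state=H, head=0, tape[-2..1]=0100 (head:   ^)

Answer: H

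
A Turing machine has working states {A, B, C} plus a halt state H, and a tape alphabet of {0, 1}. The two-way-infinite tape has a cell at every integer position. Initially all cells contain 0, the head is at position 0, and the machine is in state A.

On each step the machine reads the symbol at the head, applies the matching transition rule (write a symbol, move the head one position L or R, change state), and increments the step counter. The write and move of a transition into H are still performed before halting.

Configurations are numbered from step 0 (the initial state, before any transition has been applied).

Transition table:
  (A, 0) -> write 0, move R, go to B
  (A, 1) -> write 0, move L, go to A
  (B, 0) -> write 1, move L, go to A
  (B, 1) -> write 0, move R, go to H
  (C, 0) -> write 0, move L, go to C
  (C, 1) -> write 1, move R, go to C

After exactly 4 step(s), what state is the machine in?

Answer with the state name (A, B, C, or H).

Step 1: in state A at pos 0, read 0 -> (A,0)->write 0,move R,goto B. Now: state=B, head=1, tape[-1..2]=0000 (head:   ^)
Step 2: in state B at pos 1, read 0 -> (B,0)->write 1,move L,goto A. Now: state=A, head=0, tape[-1..2]=0010 (head:  ^)
Step 3: in state A at pos 0, read 0 -> (A,0)->write 0,move R,goto B. Now: state=B, head=1, tape[-1..2]=0010 (head:   ^)
Step 4: in state B at pos 1, read 1 -> (B,1)->write 0,move R,goto H. Now: state=H, head=2, tape[-1..3]=00000 (head:    ^)

Answer: H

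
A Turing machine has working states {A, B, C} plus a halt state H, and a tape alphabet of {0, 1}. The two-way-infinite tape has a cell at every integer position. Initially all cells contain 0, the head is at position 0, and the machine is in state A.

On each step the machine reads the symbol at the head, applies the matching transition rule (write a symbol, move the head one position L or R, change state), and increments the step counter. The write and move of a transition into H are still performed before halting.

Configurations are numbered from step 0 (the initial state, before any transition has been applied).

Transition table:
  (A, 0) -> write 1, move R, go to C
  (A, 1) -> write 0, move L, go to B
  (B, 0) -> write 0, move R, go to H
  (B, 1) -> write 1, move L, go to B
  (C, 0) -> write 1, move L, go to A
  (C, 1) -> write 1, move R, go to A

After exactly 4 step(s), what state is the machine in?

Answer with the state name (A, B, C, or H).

Answer: H

Derivation:
Step 1: in state A at pos 0, read 0 -> (A,0)->write 1,move R,goto C. Now: state=C, head=1, tape[-1..2]=0100 (head:   ^)
Step 2: in state C at pos 1, read 0 -> (C,0)->write 1,move L,goto A. Now: state=A, head=0, tape[-1..2]=0110 (head:  ^)
Step 3: in state A at pos 0, read 1 -> (A,1)->write 0,move L,goto B. Now: state=B, head=-1, tape[-2..2]=00010 (head:  ^)
Step 4: in state B at pos -1, read 0 -> (B,0)->write 0,move R,goto H. Now: state=H, head=0, tape[-2..2]=00010 (head:   ^)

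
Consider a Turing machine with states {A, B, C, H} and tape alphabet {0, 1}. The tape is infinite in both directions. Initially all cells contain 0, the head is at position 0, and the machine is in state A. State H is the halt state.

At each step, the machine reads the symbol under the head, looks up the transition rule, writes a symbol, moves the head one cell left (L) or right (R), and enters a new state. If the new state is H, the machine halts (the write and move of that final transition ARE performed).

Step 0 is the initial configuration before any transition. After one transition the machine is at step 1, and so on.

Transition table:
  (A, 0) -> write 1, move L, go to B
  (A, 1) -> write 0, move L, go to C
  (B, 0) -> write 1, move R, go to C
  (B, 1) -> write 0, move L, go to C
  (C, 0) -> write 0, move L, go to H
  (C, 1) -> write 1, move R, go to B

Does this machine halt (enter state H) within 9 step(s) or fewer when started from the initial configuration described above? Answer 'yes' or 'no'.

Step 1: in state A at pos 0, read 0 -> (A,0)->write 1,move L,goto B. Now: state=B, head=-1, tape[-2..1]=0010 (head:  ^)
Step 2: in state B at pos -1, read 0 -> (B,0)->write 1,move R,goto C. Now: state=C, head=0, tape[-2..1]=0110 (head:   ^)
Step 3: in state C at pos 0, read 1 -> (C,1)->write 1,move R,goto B. Now: state=B, head=1, tape[-2..2]=01100 (head:    ^)
Step 4: in state B at pos 1, read 0 -> (B,0)->write 1,move R,goto C. Now: state=C, head=2, tape[-2..3]=011100 (head:     ^)
Step 5: in state C at pos 2, read 0 -> (C,0)->write 0,move L,goto H. Now: state=H, head=1, tape[-2..3]=011100 (head:    ^)
State H reached at step 5; 5 <= 9 -> yes

Answer: yes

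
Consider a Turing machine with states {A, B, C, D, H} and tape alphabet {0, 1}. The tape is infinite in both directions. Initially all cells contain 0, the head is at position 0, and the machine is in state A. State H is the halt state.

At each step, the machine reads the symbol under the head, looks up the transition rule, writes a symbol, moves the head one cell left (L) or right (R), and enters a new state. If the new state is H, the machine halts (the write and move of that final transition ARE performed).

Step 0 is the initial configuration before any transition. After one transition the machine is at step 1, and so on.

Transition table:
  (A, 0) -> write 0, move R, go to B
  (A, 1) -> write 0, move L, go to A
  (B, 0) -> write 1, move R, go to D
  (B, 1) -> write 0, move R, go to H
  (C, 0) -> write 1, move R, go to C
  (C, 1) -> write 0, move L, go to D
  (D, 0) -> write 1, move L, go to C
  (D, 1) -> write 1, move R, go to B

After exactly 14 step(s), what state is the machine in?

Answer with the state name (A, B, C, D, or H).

Step 1: in state A at pos 0, read 0 -> (A,0)->write 0,move R,goto B. Now: state=B, head=1, tape[-1..2]=0000 (head:   ^)
Step 2: in state B at pos 1, read 0 -> (B,0)->write 1,move R,goto D. Now: state=D, head=2, tape[-1..3]=00100 (head:    ^)
Step 3: in state D at pos 2, read 0 -> (D,0)->write 1,move L,goto C. Now: state=C, head=1, tape[-1..3]=00110 (head:   ^)
Step 4: in state C at pos 1, read 1 -> (C,1)->write 0,move L,goto D. Now: state=D, head=0, tape[-1..3]=00010 (head:  ^)
Step 5: in state D at pos 0, read 0 -> (D,0)->write 1,move L,goto C. Now: state=C, head=-1, tape[-2..3]=001010 (head:  ^)
Step 6: in state C at pos -1, read 0 -> (C,0)->write 1,move R,goto C. Now: state=C, head=0, tape[-2..3]=011010 (head:   ^)
Step 7: in state C at pos 0, read 1 -> (C,1)->write 0,move L,goto D. Now: state=D, head=-1, tape[-2..3]=010010 (head:  ^)
Step 8: in state D at pos -1, read 1 -> (D,1)->write 1,move R,goto B. Now: state=B, head=0, tape[-2..3]=010010 (head:   ^)
Step 9: in state B at pos 0, read 0 -> (B,0)->write 1,move R,goto D. Now: state=D, head=1, tape[-2..3]=011010 (head:    ^)
Step 10: in state D at pos 1, read 0 -> (D,0)->write 1,move L,goto C. Now: state=C, head=0, tape[-2..3]=011110 (head:   ^)
Step 11: in state C at pos 0, read 1 -> (C,1)->write 0,move L,goto D. Now: state=D, head=-1, tape[-2..3]=010110 (head:  ^)
Step 12: in state D at pos -1, read 1 -> (D,1)->write 1,move R,goto B. Now: state=B, head=0, tape[-2..3]=010110 (head:   ^)
Step 13: in state B at pos 0, read 0 -> (B,0)->write 1,move R,goto D. Now: state=D, head=1, tape[-2..3]=011110 (head:    ^)
Step 14: in state D at pos 1, read 1 -> (D,1)->write 1,move R,goto B. Now: state=B, head=2, tape[-2..3]=011110 (head:     ^)

Answer: B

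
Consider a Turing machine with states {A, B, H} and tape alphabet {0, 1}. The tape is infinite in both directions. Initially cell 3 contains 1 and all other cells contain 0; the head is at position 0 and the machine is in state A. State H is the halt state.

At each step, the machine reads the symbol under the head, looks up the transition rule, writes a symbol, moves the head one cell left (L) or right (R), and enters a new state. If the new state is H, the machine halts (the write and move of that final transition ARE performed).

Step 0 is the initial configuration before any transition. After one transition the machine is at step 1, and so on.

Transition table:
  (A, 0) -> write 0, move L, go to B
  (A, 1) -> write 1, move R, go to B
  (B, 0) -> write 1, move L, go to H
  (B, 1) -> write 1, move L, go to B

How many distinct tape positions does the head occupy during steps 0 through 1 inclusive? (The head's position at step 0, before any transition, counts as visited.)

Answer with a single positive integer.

Step 1: in state A at pos 0, read 0 -> (A,0)->write 0,move L,goto B. Now: state=B, head=-1, tape[-2..4]=0000010 (head:  ^)
Head positions at steps 0..1: starting at 0, distinct positions visited = {-1, 0} -> 2 position(s)

Answer: 2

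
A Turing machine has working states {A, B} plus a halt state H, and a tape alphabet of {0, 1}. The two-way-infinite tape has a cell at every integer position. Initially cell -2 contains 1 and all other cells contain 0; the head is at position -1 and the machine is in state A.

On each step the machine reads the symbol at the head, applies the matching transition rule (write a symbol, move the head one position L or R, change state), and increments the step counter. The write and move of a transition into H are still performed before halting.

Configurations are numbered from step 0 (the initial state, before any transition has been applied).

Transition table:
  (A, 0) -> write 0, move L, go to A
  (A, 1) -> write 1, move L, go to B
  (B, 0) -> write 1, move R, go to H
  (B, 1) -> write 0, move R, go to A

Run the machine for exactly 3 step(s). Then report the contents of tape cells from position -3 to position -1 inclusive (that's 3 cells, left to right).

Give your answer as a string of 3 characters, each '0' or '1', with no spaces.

Answer: 110

Derivation:
Step 1: in state A at pos -1, read 0 -> (A,0)->write 0,move L,goto A. Now: state=A, head=-2, tape[-3..0]=0100 (head:  ^)
Step 2: in state A at pos -2, read 1 -> (A,1)->write 1,move L,goto B. Now: state=B, head=-3, tape[-4..0]=00100 (head:  ^)
Step 3: in state B at pos -3, read 0 -> (B,0)->write 1,move R,goto H. Now: state=H, head=-2, tape[-4..0]=01100 (head:   ^)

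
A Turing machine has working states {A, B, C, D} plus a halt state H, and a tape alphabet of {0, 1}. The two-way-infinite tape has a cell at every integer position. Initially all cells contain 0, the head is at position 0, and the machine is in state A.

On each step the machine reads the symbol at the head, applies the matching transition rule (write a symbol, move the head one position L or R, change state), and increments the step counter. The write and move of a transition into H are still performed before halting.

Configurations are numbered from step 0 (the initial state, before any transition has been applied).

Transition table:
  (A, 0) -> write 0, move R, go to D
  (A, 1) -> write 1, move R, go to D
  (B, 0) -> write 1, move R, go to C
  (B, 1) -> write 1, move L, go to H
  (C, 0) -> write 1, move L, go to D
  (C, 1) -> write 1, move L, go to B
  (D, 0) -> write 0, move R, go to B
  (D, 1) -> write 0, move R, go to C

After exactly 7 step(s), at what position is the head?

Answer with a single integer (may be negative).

Answer: 3

Derivation:
Step 1: in state A at pos 0, read 0 -> (A,0)->write 0,move R,goto D. Now: state=D, head=1, tape[-1..2]=0000 (head:   ^)
Step 2: in state D at pos 1, read 0 -> (D,0)->write 0,move R,goto B. Now: state=B, head=2, tape[-1..3]=00000 (head:    ^)
Step 3: in state B at pos 2, read 0 -> (B,0)->write 1,move R,goto C. Now: state=C, head=3, tape[-1..4]=000100 (head:     ^)
Step 4: in state C at pos 3, read 0 -> (C,0)->write 1,move L,goto D. Now: state=D, head=2, tape[-1..4]=000110 (head:    ^)
Step 5: in state D at pos 2, read 1 -> (D,1)->write 0,move R,goto C. Now: state=C, head=3, tape[-1..4]=000010 (head:     ^)
Step 6: in state C at pos 3, read 1 -> (C,1)->write 1,move L,goto B. Now: state=B, head=2, tape[-1..4]=000010 (head:    ^)
Step 7: in state B at pos 2, read 0 -> (B,0)->write 1,move R,goto C. Now: state=C, head=3, tape[-1..4]=000110 (head:     ^)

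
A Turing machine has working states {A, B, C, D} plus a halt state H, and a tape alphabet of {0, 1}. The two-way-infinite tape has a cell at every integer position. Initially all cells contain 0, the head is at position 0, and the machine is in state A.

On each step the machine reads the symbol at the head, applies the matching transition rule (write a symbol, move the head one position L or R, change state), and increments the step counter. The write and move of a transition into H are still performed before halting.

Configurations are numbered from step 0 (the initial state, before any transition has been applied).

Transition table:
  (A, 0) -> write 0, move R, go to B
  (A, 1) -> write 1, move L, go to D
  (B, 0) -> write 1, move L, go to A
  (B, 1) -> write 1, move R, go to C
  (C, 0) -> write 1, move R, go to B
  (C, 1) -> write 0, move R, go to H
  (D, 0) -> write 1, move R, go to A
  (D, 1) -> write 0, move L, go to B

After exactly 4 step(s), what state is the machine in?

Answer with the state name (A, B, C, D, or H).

Answer: C

Derivation:
Step 1: in state A at pos 0, read 0 -> (A,0)->write 0,move R,goto B. Now: state=B, head=1, tape[-1..2]=0000 (head:   ^)
Step 2: in state B at pos 1, read 0 -> (B,0)->write 1,move L,goto A. Now: state=A, head=0, tape[-1..2]=0010 (head:  ^)
Step 3: in state A at pos 0, read 0 -> (A,0)->write 0,move R,goto B. Now: state=B, head=1, tape[-1..2]=0010 (head:   ^)
Step 4: in state B at pos 1, read 1 -> (B,1)->write 1,move R,goto C. Now: state=C, head=2, tape[-1..3]=00100 (head:    ^)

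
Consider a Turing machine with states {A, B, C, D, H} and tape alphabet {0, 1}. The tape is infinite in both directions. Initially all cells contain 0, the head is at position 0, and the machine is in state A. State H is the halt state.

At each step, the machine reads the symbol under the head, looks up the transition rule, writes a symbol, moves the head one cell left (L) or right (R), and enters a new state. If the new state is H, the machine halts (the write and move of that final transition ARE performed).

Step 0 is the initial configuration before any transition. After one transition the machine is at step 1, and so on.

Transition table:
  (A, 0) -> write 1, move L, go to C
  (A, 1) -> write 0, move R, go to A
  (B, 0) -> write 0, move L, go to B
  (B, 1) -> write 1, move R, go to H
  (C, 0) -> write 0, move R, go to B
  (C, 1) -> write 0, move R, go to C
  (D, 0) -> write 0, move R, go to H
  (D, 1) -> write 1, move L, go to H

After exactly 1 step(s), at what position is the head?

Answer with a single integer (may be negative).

Answer: -1

Derivation:
Step 1: in state A at pos 0, read 0 -> (A,0)->write 1,move L,goto C. Now: state=C, head=-1, tape[-2..1]=0010 (head:  ^)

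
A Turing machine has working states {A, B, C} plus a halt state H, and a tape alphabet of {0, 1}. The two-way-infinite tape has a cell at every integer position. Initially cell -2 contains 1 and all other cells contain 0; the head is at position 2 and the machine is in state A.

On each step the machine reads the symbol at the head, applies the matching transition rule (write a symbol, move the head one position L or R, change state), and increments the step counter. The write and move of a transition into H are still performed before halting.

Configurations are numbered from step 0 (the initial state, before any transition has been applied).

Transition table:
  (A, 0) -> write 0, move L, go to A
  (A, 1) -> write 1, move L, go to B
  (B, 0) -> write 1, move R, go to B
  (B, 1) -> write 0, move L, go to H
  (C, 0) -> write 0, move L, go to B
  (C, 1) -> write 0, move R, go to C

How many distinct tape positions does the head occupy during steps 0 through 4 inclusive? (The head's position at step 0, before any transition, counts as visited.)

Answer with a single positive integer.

Step 1: in state A at pos 2, read 0 -> (A,0)->write 0,move L,goto A. Now: state=A, head=1, tape[-3..3]=0100000 (head:     ^)
Step 2: in state A at pos 1, read 0 -> (A,0)->write 0,move L,goto A. Now: state=A, head=0, tape[-3..3]=0100000 (head:    ^)
Step 3: in state A at pos 0, read 0 -> (A,0)->write 0,move L,goto A. Now: state=A, head=-1, tape[-3..3]=0100000 (head:   ^)
Step 4: in state A at pos -1, read 0 -> (A,0)->write 0,move L,goto A. Now: state=A, head=-2, tape[-3..3]=0100000 (head:  ^)
Head positions at steps 0..4: starting at 2, distinct positions visited = {-2, -1, 0, 1, 2} -> 5 position(s)

Answer: 5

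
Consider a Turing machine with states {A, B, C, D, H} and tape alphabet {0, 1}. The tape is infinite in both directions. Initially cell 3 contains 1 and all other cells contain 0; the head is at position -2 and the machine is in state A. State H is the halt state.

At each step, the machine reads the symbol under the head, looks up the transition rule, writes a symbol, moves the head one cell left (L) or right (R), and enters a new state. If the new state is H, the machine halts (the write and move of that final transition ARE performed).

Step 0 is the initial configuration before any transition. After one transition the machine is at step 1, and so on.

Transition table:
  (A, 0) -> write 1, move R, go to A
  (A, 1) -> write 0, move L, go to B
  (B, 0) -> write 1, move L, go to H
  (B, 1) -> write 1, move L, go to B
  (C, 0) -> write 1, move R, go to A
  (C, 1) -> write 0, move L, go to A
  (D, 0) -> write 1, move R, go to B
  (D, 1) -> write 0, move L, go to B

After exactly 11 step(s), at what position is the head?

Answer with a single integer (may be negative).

Answer: -3

Derivation:
Step 1: in state A at pos -2, read 0 -> (A,0)->write 1,move R,goto A. Now: state=A, head=-1, tape[-3..4]=01000010 (head:   ^)
Step 2: in state A at pos -1, read 0 -> (A,0)->write 1,move R,goto A. Now: state=A, head=0, tape[-3..4]=01100010 (head:    ^)
Step 3: in state A at pos 0, read 0 -> (A,0)->write 1,move R,goto A. Now: state=A, head=1, tape[-3..4]=01110010 (head:     ^)
Step 4: in state A at pos 1, read 0 -> (A,0)->write 1,move R,goto A. Now: state=A, head=2, tape[-3..4]=01111010 (head:      ^)
Step 5: in state A at pos 2, read 0 -> (A,0)->write 1,move R,goto A. Now: state=A, head=3, tape[-3..4]=01111110 (head:       ^)
Step 6: in state A at pos 3, read 1 -> (A,1)->write 0,move L,goto B. Now: state=B, head=2, tape[-3..4]=01111100 (head:      ^)
Step 7: in state B at pos 2, read 1 -> (B,1)->write 1,move L,goto B. Now: state=B, head=1, tape[-3..4]=01111100 (head:     ^)
Step 8: in state B at pos 1, read 1 -> (B,1)->write 1,move L,goto B. Now: state=B, head=0, tape[-3..4]=01111100 (head:    ^)
Step 9: in state B at pos 0, read 1 -> (B,1)->write 1,move L,goto B. Now: state=B, head=-1, tape[-3..4]=01111100 (head:   ^)
Step 10: in state B at pos -1, read 1 -> (B,1)->write 1,move L,goto B. Now: state=B, head=-2, tape[-3..4]=01111100 (head:  ^)
Step 11: in state B at pos -2, read 1 -> (B,1)->write 1,move L,goto B. Now: state=B, head=-3, tape[-4..4]=001111100 (head:  ^)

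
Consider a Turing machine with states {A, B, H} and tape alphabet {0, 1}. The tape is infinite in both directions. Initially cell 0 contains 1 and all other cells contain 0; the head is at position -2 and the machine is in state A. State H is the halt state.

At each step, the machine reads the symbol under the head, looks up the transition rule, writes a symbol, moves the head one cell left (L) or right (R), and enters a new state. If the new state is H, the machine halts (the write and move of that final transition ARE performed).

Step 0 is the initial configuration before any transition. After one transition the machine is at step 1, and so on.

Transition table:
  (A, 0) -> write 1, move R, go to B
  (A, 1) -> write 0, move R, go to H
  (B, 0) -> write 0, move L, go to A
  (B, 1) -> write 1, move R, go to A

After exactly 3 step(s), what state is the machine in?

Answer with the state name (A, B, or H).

Answer: H

Derivation:
Step 1: in state A at pos -2, read 0 -> (A,0)->write 1,move R,goto B. Now: state=B, head=-1, tape[-3..1]=01010 (head:   ^)
Step 2: in state B at pos -1, read 0 -> (B,0)->write 0,move L,goto A. Now: state=A, head=-2, tape[-3..1]=01010 (head:  ^)
Step 3: in state A at pos -2, read 1 -> (A,1)->write 0,move R,goto H. Now: state=H, head=-1, tape[-3..1]=00010 (head:   ^)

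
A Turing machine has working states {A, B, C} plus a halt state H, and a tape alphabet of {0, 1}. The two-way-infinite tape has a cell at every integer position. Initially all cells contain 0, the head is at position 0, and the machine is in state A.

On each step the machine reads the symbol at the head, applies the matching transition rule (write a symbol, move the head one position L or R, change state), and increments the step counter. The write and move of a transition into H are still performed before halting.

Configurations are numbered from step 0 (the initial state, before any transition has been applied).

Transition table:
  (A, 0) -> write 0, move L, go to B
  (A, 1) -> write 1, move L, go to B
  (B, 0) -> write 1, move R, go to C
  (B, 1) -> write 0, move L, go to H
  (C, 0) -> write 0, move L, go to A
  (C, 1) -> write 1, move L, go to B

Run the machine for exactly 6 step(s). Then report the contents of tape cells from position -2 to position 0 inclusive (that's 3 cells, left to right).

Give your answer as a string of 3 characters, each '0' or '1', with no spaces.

Step 1: in state A at pos 0, read 0 -> (A,0)->write 0,move L,goto B. Now: state=B, head=-1, tape[-2..1]=0000 (head:  ^)
Step 2: in state B at pos -1, read 0 -> (B,0)->write 1,move R,goto C. Now: state=C, head=0, tape[-2..1]=0100 (head:   ^)
Step 3: in state C at pos 0, read 0 -> (C,0)->write 0,move L,goto A. Now: state=A, head=-1, tape[-2..1]=0100 (head:  ^)
Step 4: in state A at pos -1, read 1 -> (A,1)->write 1,move L,goto B. Now: state=B, head=-2, tape[-3..1]=00100 (head:  ^)
Step 5: in state B at pos -2, read 0 -> (B,0)->write 1,move R,goto C. Now: state=C, head=-1, tape[-3..1]=01100 (head:   ^)
Step 6: in state C at pos -1, read 1 -> (C,1)->write 1,move L,goto B. Now: state=B, head=-2, tape[-3..1]=01100 (head:  ^)

Answer: 110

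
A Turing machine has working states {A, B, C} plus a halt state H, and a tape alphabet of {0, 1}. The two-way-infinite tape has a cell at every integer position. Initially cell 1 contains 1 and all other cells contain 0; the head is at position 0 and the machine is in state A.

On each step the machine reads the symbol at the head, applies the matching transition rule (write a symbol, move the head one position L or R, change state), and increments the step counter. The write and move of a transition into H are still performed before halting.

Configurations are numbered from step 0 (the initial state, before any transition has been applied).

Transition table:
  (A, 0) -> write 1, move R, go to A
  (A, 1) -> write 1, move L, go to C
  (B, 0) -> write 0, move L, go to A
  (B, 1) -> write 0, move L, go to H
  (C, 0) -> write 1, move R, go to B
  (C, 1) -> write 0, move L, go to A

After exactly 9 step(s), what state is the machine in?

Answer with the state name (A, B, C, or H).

Step 1: in state A at pos 0, read 0 -> (A,0)->write 1,move R,goto A. Now: state=A, head=1, tape[-1..2]=0110 (head:   ^)
Step 2: in state A at pos 1, read 1 -> (A,1)->write 1,move L,goto C. Now: state=C, head=0, tape[-1..2]=0110 (head:  ^)
Step 3: in state C at pos 0, read 1 -> (C,1)->write 0,move L,goto A. Now: state=A, head=-1, tape[-2..2]=00010 (head:  ^)
Step 4: in state A at pos -1, read 0 -> (A,0)->write 1,move R,goto A. Now: state=A, head=0, tape[-2..2]=01010 (head:   ^)
Step 5: in state A at pos 0, read 0 -> (A,0)->write 1,move R,goto A. Now: state=A, head=1, tape[-2..2]=01110 (head:    ^)
Step 6: in state A at pos 1, read 1 -> (A,1)->write 1,move L,goto C. Now: state=C, head=0, tape[-2..2]=01110 (head:   ^)
Step 7: in state C at pos 0, read 1 -> (C,1)->write 0,move L,goto A. Now: state=A, head=-1, tape[-2..2]=01010 (head:  ^)
Step 8: in state A at pos -1, read 1 -> (A,1)->write 1,move L,goto C. Now: state=C, head=-2, tape[-3..2]=001010 (head:  ^)
Step 9: in state C at pos -2, read 0 -> (C,0)->write 1,move R,goto B. Now: state=B, head=-1, tape[-3..2]=011010 (head:   ^)

Answer: B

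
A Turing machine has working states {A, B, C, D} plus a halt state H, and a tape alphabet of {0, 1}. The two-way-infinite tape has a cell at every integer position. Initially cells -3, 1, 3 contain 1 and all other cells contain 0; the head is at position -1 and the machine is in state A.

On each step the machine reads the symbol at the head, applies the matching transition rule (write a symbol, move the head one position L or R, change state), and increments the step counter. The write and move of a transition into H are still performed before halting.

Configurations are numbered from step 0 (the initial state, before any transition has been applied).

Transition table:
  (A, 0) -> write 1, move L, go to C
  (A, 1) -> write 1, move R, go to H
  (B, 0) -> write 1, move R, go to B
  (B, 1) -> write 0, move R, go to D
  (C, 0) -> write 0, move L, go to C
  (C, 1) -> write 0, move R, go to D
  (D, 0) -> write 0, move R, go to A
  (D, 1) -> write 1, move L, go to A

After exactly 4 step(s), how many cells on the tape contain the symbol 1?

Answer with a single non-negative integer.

Answer: 3

Derivation:
Step 1: in state A at pos -1, read 0 -> (A,0)->write 1,move L,goto C. Now: state=C, head=-2, tape[-4..4]=010101010 (head:   ^)
Step 2: in state C at pos -2, read 0 -> (C,0)->write 0,move L,goto C. Now: state=C, head=-3, tape[-4..4]=010101010 (head:  ^)
Step 3: in state C at pos -3, read 1 -> (C,1)->write 0,move R,goto D. Now: state=D, head=-2, tape[-4..4]=000101010 (head:   ^)
Step 4: in state D at pos -2, read 0 -> (D,0)->write 0,move R,goto A. Now: state=A, head=-1, tape[-4..4]=000101010 (head:    ^)
Cells containing 1 after step 4: {-1, 1, 3} -> 3 cell(s)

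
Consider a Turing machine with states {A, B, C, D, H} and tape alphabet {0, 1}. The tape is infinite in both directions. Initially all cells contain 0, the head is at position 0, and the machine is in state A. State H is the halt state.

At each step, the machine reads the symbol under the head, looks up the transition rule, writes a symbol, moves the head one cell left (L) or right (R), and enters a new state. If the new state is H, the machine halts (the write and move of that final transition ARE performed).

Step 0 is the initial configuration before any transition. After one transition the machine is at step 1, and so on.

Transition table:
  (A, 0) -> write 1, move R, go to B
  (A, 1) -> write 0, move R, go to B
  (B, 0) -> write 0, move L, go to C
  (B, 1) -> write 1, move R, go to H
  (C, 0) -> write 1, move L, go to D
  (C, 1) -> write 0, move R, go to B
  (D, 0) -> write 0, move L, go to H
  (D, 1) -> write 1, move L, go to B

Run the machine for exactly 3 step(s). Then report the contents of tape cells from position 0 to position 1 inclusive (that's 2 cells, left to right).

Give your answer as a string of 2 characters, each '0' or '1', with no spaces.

Step 1: in state A at pos 0, read 0 -> (A,0)->write 1,move R,goto B. Now: state=B, head=1, tape[-1..2]=0100 (head:   ^)
Step 2: in state B at pos 1, read 0 -> (B,0)->write 0,move L,goto C. Now: state=C, head=0, tape[-1..2]=0100 (head:  ^)
Step 3: in state C at pos 0, read 1 -> (C,1)->write 0,move R,goto B. Now: state=B, head=1, tape[-1..2]=0000 (head:   ^)

Answer: 00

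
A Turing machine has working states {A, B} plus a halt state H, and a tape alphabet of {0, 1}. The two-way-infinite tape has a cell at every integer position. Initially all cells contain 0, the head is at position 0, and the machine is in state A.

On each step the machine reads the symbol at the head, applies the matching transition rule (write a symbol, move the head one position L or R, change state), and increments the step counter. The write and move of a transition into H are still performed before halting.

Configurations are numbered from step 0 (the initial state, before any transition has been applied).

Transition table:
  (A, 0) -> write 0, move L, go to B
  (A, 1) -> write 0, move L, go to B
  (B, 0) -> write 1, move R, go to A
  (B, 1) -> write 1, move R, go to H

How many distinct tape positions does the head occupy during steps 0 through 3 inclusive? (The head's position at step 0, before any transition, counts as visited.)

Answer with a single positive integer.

Step 1: in state A at pos 0, read 0 -> (A,0)->write 0,move L,goto B. Now: state=B, head=-1, tape[-2..1]=0000 (head:  ^)
Step 2: in state B at pos -1, read 0 -> (B,0)->write 1,move R,goto A. Now: state=A, head=0, tape[-2..1]=0100 (head:   ^)
Step 3: in state A at pos 0, read 0 -> (A,0)->write 0,move L,goto B. Now: state=B, head=-1, tape[-2..1]=0100 (head:  ^)
Head positions at steps 0..3: starting at 0, distinct positions visited = {-1, 0} -> 2 position(s)

Answer: 2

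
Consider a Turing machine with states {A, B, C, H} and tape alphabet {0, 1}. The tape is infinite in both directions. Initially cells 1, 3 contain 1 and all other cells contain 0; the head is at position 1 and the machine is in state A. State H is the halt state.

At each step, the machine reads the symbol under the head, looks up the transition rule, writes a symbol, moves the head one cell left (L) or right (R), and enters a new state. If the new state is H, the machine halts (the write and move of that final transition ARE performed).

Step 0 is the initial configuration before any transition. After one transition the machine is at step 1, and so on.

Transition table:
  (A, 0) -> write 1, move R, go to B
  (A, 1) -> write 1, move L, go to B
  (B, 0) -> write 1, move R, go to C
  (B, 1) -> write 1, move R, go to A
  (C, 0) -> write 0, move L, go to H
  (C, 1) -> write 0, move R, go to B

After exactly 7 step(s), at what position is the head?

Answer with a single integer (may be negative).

Step 1: in state A at pos 1, read 1 -> (A,1)->write 1,move L,goto B. Now: state=B, head=0, tape[-1..4]=001010 (head:  ^)
Step 2: in state B at pos 0, read 0 -> (B,0)->write 1,move R,goto C. Now: state=C, head=1, tape[-1..4]=011010 (head:   ^)
Step 3: in state C at pos 1, read 1 -> (C,1)->write 0,move R,goto B. Now: state=B, head=2, tape[-1..4]=010010 (head:    ^)
Step 4: in state B at pos 2, read 0 -> (B,0)->write 1,move R,goto C. Now: state=C, head=3, tape[-1..4]=010110 (head:     ^)
Step 5: in state C at pos 3, read 1 -> (C,1)->write 0,move R,goto B. Now: state=B, head=4, tape[-1..5]=0101000 (head:      ^)
Step 6: in state B at pos 4, read 0 -> (B,0)->write 1,move R,goto C. Now: state=C, head=5, tape[-1..6]=01010100 (head:       ^)
Step 7: in state C at pos 5, read 0 -> (C,0)->write 0,move L,goto H. Now: state=H, head=4, tape[-1..6]=01010100 (head:      ^)

Answer: 4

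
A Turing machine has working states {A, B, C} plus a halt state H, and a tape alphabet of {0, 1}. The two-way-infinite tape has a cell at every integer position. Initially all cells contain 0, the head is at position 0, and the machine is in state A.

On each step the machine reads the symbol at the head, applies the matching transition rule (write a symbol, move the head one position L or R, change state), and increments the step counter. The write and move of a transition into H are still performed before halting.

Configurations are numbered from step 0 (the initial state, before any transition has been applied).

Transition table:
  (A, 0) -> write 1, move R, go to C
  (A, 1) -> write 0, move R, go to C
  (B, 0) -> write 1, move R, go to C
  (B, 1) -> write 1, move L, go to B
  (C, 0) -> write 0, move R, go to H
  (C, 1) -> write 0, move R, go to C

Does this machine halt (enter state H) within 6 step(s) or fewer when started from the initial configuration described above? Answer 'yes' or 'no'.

Step 1: in state A at pos 0, read 0 -> (A,0)->write 1,move R,goto C. Now: state=C, head=1, tape[-1..2]=0100 (head:   ^)
Step 2: in state C at pos 1, read 0 -> (C,0)->write 0,move R,goto H. Now: state=H, head=2, tape[-1..3]=01000 (head:    ^)
State H reached at step 2; 2 <= 6 -> yes

Answer: yes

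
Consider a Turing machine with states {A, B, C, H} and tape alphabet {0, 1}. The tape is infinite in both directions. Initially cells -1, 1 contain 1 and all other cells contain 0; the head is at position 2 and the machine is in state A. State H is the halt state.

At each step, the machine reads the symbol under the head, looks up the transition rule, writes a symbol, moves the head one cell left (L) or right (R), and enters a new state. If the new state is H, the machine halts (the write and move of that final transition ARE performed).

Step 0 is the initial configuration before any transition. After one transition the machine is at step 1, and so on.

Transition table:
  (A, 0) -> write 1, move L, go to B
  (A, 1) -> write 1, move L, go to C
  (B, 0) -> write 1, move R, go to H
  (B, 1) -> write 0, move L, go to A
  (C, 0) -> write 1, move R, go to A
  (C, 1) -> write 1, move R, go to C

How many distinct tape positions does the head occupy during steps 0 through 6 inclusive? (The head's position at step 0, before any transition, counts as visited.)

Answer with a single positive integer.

Answer: 6

Derivation:
Step 1: in state A at pos 2, read 0 -> (A,0)->write 1,move L,goto B. Now: state=B, head=1, tape[-2..3]=010110 (head:    ^)
Step 2: in state B at pos 1, read 1 -> (B,1)->write 0,move L,goto A. Now: state=A, head=0, tape[-2..3]=010010 (head:   ^)
Step 3: in state A at pos 0, read 0 -> (A,0)->write 1,move L,goto B. Now: state=B, head=-1, tape[-2..3]=011010 (head:  ^)
Step 4: in state B at pos -1, read 1 -> (B,1)->write 0,move L,goto A. Now: state=A, head=-2, tape[-3..3]=0001010 (head:  ^)
Step 5: in state A at pos -2, read 0 -> (A,0)->write 1,move L,goto B. Now: state=B, head=-3, tape[-4..3]=00101010 (head:  ^)
Step 6: in state B at pos -3, read 0 -> (B,0)->write 1,move R,goto H. Now: state=H, head=-2, tape[-4..3]=01101010 (head:   ^)
Head positions at steps 0..6: starting at 2, distinct positions visited = {-3, -2, -1, 0, 1, 2} -> 6 position(s)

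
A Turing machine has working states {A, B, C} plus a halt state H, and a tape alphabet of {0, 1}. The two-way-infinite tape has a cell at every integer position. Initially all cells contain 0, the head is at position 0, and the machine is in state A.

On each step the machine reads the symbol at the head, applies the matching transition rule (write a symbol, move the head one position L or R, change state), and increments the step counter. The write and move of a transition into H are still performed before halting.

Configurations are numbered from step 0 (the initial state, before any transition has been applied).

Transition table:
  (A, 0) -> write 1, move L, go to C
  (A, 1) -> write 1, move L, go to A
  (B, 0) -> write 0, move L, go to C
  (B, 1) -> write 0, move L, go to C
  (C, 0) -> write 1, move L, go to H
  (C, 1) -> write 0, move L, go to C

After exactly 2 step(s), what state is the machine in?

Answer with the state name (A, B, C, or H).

Step 1: in state A at pos 0, read 0 -> (A,0)->write 1,move L,goto C. Now: state=C, head=-1, tape[-2..1]=0010 (head:  ^)
Step 2: in state C at pos -1, read 0 -> (C,0)->write 1,move L,goto H. Now: state=H, head=-2, tape[-3..1]=00110 (head:  ^)

Answer: H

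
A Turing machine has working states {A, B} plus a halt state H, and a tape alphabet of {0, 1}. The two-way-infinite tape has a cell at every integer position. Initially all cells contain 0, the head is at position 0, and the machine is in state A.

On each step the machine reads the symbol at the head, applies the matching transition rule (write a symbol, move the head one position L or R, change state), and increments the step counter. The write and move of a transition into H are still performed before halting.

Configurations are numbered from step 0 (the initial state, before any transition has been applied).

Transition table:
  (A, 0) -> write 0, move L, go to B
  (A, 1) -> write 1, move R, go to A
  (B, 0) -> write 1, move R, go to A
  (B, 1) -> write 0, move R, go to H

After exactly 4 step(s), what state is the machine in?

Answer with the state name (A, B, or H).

Answer: H

Derivation:
Step 1: in state A at pos 0, read 0 -> (A,0)->write 0,move L,goto B. Now: state=B, head=-1, tape[-2..1]=0000 (head:  ^)
Step 2: in state B at pos -1, read 0 -> (B,0)->write 1,move R,goto A. Now: state=A, head=0, tape[-2..1]=0100 (head:   ^)
Step 3: in state A at pos 0, read 0 -> (A,0)->write 0,move L,goto B. Now: state=B, head=-1, tape[-2..1]=0100 (head:  ^)
Step 4: in state B at pos -1, read 1 -> (B,1)->write 0,move R,goto H. Now: state=H, head=0, tape[-2..1]=0000 (head:   ^)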